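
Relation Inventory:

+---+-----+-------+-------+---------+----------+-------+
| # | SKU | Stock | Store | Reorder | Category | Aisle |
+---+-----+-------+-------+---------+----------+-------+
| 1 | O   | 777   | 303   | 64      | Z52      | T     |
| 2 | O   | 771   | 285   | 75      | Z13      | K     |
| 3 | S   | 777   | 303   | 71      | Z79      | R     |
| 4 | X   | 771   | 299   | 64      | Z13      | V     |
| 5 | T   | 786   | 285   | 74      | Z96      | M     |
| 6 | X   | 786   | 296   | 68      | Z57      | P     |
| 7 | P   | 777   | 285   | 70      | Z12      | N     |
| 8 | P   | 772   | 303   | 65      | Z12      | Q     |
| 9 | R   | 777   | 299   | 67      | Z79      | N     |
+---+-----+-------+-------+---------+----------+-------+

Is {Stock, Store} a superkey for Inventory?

Rows 1 and 3 have the same {Stock, Store} value (Stock=777, Store=303) but are distinct tuples, so {Stock, Store} does not determine every attribute — not a superkey.

No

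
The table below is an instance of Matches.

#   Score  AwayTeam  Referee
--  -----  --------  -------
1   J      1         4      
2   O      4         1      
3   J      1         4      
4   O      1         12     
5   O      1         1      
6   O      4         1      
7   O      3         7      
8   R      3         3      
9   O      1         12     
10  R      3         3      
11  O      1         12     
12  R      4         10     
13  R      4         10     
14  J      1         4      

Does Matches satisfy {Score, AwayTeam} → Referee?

(Score=J, AwayTeam=1): rows 1, 3, 14 → Referee = 4, 4, 4 ✓
(Score=O, AwayTeam=4): rows 2, 6 → Referee = 1, 1 ✓
(Score=O, AwayTeam=1): rows 4, 5, 9, 11 → Referee takes values {12, 1} — violation
(Score=O, AwayTeam=3): row 7 → Referee = 7 ✓
(Score=R, AwayTeam=3): rows 8, 10 → Referee = 3, 3 ✓
(Score=R, AwayTeam=4): rows 12, 13 → Referee = 10, 10 ✓
Two rows agree on {Score, AwayTeam} but differ on Referee, so {Score, AwayTeam} → Referee does not hold.

No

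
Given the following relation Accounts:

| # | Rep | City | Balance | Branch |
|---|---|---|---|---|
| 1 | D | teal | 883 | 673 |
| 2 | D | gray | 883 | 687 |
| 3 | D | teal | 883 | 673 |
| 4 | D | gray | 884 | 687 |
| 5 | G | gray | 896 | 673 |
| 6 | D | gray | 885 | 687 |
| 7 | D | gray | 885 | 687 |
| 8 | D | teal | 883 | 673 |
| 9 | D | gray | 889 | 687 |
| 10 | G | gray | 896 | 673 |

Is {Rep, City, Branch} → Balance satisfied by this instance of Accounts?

No

(Rep=D, City=teal, Branch=673): rows 1, 3, 8 → Balance = 883, 883, 883 ✓
(Rep=D, City=gray, Branch=687): rows 2, 4, 6, 7, 9 → Balance takes values {883, 884, 885, 889} — violation
(Rep=G, City=gray, Branch=673): rows 5, 10 → Balance = 896, 896 ✓
Two rows agree on {Rep, City, Branch} but differ on Balance, so {Rep, City, Branch} → Balance does not hold.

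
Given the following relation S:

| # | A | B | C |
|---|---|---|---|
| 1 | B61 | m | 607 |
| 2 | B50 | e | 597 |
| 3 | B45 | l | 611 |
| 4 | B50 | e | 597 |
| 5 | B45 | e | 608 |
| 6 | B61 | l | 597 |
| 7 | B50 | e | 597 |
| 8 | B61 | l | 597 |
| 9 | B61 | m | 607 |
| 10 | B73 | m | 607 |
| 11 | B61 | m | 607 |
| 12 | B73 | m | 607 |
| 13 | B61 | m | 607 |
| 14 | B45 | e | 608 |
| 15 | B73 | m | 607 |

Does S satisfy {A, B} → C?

Yes

(A=B61, B=m): rows 1, 9, 11, 13 → C = 607, 607, 607, 607 ✓
(A=B50, B=e): rows 2, 4, 7 → C = 597, 597, 597 ✓
(A=B45, B=l): row 3 → C = 611 ✓
(A=B45, B=e): rows 5, 14 → C = 608, 608 ✓
(A=B61, B=l): rows 6, 8 → C = 597, 597 ✓
(A=B73, B=m): rows 10, 12, 15 → C = 607, 607, 607 ✓
Every {A, B} value is associated with a single C value, so {A, B} → C holds.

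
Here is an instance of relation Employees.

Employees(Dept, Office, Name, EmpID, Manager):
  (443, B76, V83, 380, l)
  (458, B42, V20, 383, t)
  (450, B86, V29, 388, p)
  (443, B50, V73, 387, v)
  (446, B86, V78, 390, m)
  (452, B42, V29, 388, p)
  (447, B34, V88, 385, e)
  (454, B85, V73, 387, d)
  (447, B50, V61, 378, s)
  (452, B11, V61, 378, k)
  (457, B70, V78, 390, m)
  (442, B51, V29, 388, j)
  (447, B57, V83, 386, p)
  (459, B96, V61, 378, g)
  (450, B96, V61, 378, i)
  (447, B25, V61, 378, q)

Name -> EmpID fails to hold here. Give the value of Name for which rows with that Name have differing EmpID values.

Name=V83: 2 rows → EmpID takes values {380, 386} — violation
Name=V20: 1 row → EmpID = 383 ✓
Name=V29: 3 rows → EmpID = 388, 388, 388 ✓
Name=V73: 2 rows → EmpID = 387, 387 ✓
Name=V78: 2 rows → EmpID = 390, 390 ✓
Name=V88: 1 row → EmpID = 385 ✓
Name=V61: 5 rows → EmpID = 378, 378, 378, 378, 378 ✓
The only Name value with inconsistent EmpID is Name=V83.

V83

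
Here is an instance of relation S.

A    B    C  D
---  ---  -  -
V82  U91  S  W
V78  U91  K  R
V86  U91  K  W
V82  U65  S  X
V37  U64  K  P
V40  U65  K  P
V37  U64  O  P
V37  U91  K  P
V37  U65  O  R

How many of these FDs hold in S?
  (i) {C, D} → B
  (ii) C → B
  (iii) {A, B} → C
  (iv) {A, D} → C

0

(i) {C, D} → B: (C=K, D=P): 3 rows → B takes values {U64, U65, U91} — violation — fails.
(ii) C → B: C=S: 2 rows → B takes values {U91, U65} — violation; C=K: 5 rows → B takes values {U91, U64, U65} — violation; C=O: 2 rows → B takes values {U64, U65} — violation — fails.
(iii) {A, B} → C: (A=V37, B=U64): 2 rows → C takes values {K, O} — violation — fails.
(iv) {A, D} → C: (A=V37, D=P): 3 rows → C takes values {K, O} — violation — fails.
None of the 4 dependencies hold.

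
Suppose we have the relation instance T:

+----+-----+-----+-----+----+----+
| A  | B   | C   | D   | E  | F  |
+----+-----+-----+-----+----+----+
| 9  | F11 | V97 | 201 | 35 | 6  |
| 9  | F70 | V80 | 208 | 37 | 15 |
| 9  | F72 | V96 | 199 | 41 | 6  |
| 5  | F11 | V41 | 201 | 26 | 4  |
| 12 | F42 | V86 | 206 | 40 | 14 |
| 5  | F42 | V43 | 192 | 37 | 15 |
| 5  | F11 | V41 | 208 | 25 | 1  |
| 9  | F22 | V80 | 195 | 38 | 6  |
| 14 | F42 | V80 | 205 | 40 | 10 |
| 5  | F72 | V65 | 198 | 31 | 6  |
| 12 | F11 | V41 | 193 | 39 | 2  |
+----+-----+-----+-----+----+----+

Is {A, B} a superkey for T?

Two distinct rows share (A=5, B=F11), so {A, B} does not determine every attribute — not a superkey.

No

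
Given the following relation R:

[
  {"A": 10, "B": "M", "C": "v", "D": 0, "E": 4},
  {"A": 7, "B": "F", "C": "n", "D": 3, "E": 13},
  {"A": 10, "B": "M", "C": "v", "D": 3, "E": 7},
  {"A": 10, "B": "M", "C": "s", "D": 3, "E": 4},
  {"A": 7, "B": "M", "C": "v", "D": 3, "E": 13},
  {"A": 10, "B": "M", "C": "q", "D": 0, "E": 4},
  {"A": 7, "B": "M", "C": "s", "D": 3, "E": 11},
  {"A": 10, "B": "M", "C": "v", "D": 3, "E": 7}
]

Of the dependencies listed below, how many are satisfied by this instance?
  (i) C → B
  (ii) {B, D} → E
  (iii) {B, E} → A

(i) C → B: every LHS value maps to a single RHS value — holds.
(ii) {B, D} → E: (B=M, D=3): 5 rows → E takes values {7, 4, 13, 11} — violation — fails.
(iii) {B, E} → A: every LHS value maps to a single RHS value — holds.
2 of the 3 dependencies hold.

2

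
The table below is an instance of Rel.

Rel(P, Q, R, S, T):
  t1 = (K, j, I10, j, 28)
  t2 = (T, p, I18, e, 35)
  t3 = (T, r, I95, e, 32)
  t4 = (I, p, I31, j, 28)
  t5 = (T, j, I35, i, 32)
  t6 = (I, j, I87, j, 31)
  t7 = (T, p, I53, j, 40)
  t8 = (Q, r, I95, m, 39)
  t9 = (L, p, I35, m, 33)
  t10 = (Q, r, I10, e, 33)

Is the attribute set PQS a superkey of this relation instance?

Yes

All 10 rows have distinct PQS values, so PQS → (all attributes) holds and PQS is a superkey.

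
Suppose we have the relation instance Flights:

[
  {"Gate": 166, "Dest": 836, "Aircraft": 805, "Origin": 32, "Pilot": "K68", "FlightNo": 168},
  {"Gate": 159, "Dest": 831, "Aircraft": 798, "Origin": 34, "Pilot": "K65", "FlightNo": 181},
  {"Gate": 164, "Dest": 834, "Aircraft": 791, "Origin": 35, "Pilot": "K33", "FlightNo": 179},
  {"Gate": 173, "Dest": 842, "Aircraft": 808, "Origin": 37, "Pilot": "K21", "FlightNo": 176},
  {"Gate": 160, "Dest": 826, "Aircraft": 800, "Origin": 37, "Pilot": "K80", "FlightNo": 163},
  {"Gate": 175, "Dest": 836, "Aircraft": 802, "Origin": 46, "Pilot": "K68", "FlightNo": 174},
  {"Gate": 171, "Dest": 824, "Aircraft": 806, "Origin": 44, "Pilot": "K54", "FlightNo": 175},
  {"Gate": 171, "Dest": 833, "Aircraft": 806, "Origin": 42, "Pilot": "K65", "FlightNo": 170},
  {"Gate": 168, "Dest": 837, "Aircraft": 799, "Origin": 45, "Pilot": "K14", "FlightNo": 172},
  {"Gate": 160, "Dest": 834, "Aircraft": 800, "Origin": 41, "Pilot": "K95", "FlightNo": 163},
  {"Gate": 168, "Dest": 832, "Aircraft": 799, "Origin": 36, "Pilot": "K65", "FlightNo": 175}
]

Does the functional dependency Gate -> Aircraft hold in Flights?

Yes

Gate=166: 1 row → Aircraft = 805 ✓
Gate=159: 1 row → Aircraft = 798 ✓
Gate=164: 1 row → Aircraft = 791 ✓
Gate=173: 1 row → Aircraft = 808 ✓
Gate=160: 2 rows → Aircraft = 800, 800 ✓
Gate=175: 1 row → Aircraft = 802 ✓
Gate=171: 2 rows → Aircraft = 806, 806 ✓
Gate=168: 2 rows → Aircraft = 799, 799 ✓
Every Gate value is associated with a single Aircraft value, so Gate -> Aircraft holds.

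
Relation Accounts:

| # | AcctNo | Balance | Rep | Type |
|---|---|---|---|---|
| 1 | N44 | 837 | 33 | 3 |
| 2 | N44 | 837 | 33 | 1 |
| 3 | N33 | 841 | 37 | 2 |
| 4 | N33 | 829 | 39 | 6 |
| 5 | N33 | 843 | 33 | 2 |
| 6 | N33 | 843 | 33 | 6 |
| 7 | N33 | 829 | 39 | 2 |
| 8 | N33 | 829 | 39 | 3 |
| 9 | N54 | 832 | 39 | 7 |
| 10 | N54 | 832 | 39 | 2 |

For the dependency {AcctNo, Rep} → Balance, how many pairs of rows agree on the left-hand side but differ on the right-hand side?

(AcctNo=N44, Rep=33): all 2 rows agree on Balance — 0 pairs.
(AcctNo=N33, Rep=39): all 3 rows agree on Balance — 0 pairs.
(AcctNo=N33, Rep=33): all 2 rows agree on Balance — 0 pairs.
(AcctNo=N54, Rep=39): all 2 rows agree on Balance — 0 pairs.

0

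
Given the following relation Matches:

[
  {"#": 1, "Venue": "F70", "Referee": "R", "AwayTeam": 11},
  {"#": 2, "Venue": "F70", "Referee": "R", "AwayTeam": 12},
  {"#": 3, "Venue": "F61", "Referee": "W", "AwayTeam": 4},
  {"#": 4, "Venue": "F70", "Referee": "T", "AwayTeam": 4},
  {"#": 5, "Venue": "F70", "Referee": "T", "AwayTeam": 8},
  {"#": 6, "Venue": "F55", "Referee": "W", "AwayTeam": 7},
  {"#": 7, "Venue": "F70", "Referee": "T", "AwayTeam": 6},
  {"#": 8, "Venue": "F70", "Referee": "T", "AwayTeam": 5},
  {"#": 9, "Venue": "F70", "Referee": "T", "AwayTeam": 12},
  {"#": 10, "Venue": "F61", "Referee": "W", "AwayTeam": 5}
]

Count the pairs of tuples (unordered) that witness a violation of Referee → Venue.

Referee=R: all 2 rows agree on Venue — 0 pairs.
Referee=W: violating pairs (3,6), (6,10) — 2 pairs.
Referee=T: all 5 rows agree on Venue — 0 pairs.

2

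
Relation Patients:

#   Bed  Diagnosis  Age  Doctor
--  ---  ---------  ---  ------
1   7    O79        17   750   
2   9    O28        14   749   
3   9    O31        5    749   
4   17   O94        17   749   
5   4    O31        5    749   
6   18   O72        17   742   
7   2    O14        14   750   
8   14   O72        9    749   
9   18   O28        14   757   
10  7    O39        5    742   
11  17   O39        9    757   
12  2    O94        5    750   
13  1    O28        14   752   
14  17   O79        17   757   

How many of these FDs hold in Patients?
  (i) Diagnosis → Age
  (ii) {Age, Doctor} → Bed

0

(i) Diagnosis → Age: Diagnosis=O94: rows 4, 12 → Age takes values {17, 5} — violation; Diagnosis=O72: rows 6, 8 → Age takes values {17, 9} — violation; Diagnosis=O39: rows 10, 11 → Age takes values {5, 9} — violation — fails.
(ii) {Age, Doctor} → Bed: (Age=5, Doctor=749): rows 3, 5 → Bed takes values {9, 4} — violation — fails.
None of the 2 dependencies hold.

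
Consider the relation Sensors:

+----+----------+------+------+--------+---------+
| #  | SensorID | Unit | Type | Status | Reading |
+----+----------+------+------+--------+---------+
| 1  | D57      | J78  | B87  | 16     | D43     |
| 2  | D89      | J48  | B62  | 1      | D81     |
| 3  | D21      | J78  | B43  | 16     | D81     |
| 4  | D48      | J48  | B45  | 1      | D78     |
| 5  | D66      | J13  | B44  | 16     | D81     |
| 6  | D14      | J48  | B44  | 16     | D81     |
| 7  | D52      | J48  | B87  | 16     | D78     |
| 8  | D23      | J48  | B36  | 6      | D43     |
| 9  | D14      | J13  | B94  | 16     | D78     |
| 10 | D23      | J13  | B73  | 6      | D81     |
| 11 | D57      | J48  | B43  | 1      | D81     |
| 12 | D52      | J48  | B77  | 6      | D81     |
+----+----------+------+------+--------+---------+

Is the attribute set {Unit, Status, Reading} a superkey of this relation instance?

No

Rows 2 and 11 have the same {Unit, Status, Reading} value (Unit=J48, Status=1, Reading=D81) but are distinct tuples, so {Unit, Status, Reading} does not determine every attribute — not a superkey.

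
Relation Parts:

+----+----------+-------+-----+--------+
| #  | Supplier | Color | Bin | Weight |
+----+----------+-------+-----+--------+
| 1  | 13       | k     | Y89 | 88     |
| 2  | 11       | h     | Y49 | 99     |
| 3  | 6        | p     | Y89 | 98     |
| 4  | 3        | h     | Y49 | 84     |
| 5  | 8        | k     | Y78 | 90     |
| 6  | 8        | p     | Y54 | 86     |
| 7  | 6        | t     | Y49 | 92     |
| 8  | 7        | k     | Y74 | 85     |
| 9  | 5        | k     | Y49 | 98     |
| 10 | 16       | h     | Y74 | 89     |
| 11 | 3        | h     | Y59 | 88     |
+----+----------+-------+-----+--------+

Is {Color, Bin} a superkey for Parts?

Rows 2 and 4 have the same {Color, Bin} value (Color=h, Bin=Y49) but are distinct tuples, so {Color, Bin} does not determine every attribute — not a superkey.

No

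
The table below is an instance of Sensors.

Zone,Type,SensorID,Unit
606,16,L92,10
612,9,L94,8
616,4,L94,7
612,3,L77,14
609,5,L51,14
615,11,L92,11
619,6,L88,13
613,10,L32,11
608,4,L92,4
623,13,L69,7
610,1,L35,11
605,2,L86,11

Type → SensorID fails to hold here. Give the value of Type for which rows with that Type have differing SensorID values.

4

Type=16: 1 row → SensorID = L92 ✓
Type=9: 1 row → SensorID = L94 ✓
Type=4: 2 rows → SensorID takes values {L94, L92} — violation
Type=3: 1 row → SensorID = L77 ✓
Type=5: 1 row → SensorID = L51 ✓
Type=11: 1 row → SensorID = L92 ✓
Type=6: 1 row → SensorID = L88 ✓
Type=10: 1 row → SensorID = L32 ✓
Type=13: 1 row → SensorID = L69 ✓
Type=1: 1 row → SensorID = L35 ✓
Type=2: 1 row → SensorID = L86 ✓
The only Type value with inconsistent SensorID is Type=4.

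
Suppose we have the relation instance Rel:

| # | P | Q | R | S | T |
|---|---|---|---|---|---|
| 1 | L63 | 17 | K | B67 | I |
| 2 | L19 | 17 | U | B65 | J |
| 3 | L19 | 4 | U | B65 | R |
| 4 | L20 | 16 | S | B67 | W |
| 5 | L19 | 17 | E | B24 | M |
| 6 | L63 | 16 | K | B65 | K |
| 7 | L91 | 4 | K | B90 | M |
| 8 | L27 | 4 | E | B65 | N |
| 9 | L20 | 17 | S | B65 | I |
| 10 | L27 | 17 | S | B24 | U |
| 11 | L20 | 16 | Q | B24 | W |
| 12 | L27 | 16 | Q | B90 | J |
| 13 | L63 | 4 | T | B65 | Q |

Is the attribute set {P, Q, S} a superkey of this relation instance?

All 13 rows have distinct {P, Q, S} values, so {P, Q, S} → (all attributes) holds and {P, Q, S} is a superkey.

Yes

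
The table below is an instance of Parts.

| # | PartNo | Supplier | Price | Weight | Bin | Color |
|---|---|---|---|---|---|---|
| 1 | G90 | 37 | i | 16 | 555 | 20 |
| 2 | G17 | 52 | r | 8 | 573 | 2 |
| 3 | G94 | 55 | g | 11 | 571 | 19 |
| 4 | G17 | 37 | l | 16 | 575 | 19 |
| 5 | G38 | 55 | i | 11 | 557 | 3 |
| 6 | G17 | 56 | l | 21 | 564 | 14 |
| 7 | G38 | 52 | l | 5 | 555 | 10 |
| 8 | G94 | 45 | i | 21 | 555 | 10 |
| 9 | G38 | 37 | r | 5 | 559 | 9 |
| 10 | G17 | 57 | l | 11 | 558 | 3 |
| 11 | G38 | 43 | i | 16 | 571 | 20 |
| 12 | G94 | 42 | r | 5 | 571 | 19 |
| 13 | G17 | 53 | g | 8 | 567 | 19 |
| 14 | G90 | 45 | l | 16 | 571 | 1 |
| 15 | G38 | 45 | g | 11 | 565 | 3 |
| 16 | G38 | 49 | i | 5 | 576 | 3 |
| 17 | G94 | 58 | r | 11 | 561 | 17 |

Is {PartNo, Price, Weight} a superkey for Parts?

All 17 rows have distinct {PartNo, Price, Weight} values, so {PartNo, Price, Weight} → (all attributes) holds and {PartNo, Price, Weight} is a superkey.

Yes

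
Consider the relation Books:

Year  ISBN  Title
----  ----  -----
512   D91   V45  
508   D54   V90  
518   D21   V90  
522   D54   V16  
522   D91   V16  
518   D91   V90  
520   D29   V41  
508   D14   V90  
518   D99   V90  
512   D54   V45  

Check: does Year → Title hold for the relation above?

Year=512: 2 rows → Title = V45, V45 ✓
Year=508: 2 rows → Title = V90, V90 ✓
Year=518: 3 rows → Title = V90, V90, V90 ✓
Year=522: 2 rows → Title = V16, V16 ✓
Year=520: 1 row → Title = V41 ✓
Every Year value is associated with a single Title value, so Year → Title holds.

Yes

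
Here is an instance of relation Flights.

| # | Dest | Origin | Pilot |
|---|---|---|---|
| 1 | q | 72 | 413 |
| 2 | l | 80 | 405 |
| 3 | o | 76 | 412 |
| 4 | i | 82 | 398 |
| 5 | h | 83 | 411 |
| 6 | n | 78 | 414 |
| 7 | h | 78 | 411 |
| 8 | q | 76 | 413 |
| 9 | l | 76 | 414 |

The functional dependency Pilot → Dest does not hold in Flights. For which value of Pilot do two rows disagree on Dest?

414

Pilot=413: rows 1, 8 → Dest = q, q ✓
Pilot=405: row 2 → Dest = l ✓
Pilot=412: row 3 → Dest = o ✓
Pilot=398: row 4 → Dest = i ✓
Pilot=411: rows 5, 7 → Dest = h, h ✓
Pilot=414: rows 6, 9 → Dest takes values {n, l} — violation
The only Pilot value with inconsistent Dest is Pilot=414.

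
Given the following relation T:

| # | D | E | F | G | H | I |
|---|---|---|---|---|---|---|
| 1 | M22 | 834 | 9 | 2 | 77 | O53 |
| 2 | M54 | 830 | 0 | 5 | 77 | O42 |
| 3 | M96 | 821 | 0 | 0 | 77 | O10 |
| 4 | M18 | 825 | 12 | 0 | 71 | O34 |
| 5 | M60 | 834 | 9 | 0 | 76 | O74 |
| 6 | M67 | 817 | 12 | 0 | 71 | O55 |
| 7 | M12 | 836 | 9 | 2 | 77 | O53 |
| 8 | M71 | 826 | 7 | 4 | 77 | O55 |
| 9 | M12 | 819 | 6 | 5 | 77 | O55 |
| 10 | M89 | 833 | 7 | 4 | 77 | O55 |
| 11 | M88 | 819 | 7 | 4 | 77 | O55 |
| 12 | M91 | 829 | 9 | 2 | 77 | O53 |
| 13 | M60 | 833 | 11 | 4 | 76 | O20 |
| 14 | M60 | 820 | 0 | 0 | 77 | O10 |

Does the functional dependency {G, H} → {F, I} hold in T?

(G=2, H=77): rows 1, 7, 12 → {F,I} = (9, O53), (9, O53), (9, O53) ✓
(G=5, H=77): rows 2, 9 → {F,I} takes values {(0, O42), (6, O55)} — violation
(G=0, H=77): rows 3, 14 → {F,I} = (0, O10), (0, O10) ✓
(G=0, H=71): rows 4, 6 → {F,I} takes values {(12, O34), (12, O55)} — violation
(G=0, H=76): row 5 → {F,I} = (9, O74) ✓
(G=4, H=77): rows 8, 10, 11 → {F,I} = (7, O55), (7, O55), (7, O55) ✓
(G=4, H=76): row 13 → {F,I} = (11, O20) ✓
Two rows agree on {G, H} but differ on {F, I}, so {G, H} → {F, I} does not hold.

No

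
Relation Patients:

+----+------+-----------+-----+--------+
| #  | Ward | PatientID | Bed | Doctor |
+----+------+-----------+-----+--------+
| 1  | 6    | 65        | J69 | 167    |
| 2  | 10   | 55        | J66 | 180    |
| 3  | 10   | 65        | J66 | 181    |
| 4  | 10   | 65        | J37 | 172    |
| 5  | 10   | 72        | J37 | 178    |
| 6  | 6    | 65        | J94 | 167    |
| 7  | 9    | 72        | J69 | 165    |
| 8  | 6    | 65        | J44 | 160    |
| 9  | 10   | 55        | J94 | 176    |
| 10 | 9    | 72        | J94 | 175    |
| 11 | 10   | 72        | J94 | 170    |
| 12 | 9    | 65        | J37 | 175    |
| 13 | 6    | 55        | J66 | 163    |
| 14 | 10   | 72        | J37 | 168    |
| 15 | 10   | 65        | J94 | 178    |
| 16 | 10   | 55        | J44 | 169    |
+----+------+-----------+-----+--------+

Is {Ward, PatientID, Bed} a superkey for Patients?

Rows 5 and 14 have the same {Ward, PatientID, Bed} value (Ward=10, PatientID=72, Bed=J37) but are distinct tuples, so {Ward, PatientID, Bed} does not determine every attribute — not a superkey.

No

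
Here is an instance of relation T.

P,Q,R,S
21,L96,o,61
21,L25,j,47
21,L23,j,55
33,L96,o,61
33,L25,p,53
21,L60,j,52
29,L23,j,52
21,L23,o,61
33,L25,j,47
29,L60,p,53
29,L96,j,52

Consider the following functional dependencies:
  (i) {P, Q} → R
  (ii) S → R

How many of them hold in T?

1

(i) {P, Q} → R: (P=21, Q=L23): 2 rows → R takes values {j, o} — violation; (P=33, Q=L25): 2 rows → R takes values {p, j} — violation — fails.
(ii) S → R: every LHS value maps to a single RHS value — holds.
1 of the 2 dependencies holds.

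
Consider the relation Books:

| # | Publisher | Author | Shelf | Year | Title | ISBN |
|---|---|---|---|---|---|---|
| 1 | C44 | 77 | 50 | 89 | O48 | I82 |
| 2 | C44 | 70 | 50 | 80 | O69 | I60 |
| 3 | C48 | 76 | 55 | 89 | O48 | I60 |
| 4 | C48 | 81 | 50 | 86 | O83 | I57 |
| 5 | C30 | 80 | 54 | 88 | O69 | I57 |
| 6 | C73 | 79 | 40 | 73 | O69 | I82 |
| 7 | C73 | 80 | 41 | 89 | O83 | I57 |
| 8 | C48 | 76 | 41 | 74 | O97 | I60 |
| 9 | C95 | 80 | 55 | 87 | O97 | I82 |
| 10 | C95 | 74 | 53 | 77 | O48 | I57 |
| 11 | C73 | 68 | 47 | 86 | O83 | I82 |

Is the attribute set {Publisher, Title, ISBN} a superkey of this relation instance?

All 11 rows have distinct {Publisher, Title, ISBN} values, so {Publisher, Title, ISBN} → (all attributes) holds and {Publisher, Title, ISBN} is a superkey.

Yes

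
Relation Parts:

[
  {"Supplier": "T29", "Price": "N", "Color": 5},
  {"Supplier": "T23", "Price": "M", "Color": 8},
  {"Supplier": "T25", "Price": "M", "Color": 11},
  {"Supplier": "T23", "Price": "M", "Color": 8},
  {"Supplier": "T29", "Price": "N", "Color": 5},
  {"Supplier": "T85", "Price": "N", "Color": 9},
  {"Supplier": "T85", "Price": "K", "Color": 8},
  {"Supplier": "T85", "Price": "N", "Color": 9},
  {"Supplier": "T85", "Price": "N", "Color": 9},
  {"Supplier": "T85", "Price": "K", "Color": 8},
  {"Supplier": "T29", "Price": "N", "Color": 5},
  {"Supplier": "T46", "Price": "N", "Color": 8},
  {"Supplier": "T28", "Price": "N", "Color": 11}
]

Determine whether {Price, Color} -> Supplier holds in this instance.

Yes

(Price=N, Color=5): 3 rows → Supplier = T29, T29, T29 ✓
(Price=M, Color=8): 2 rows → Supplier = T23, T23 ✓
(Price=M, Color=11): 1 row → Supplier = T25 ✓
(Price=N, Color=9): 3 rows → Supplier = T85, T85, T85 ✓
(Price=K, Color=8): 2 rows → Supplier = T85, T85 ✓
(Price=N, Color=8): 1 row → Supplier = T46 ✓
(Price=N, Color=11): 1 row → Supplier = T28 ✓
Every {Price, Color} value is associated with a single Supplier value, so {Price, Color} -> Supplier holds.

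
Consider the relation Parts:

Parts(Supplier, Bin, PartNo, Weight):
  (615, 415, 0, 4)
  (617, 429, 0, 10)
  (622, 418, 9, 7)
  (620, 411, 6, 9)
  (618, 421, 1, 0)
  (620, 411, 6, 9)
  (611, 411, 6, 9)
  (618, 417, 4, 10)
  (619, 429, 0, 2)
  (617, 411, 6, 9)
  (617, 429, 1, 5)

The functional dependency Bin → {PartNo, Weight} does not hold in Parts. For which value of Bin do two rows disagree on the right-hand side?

429

Bin=415: 1 row → {PartNo,Weight} = (0, 4) ✓
Bin=429: 3 rows → {PartNo,Weight} takes values {(0, 10), (0, 2), (1, 5)} — violation
Bin=418: 1 row → {PartNo,Weight} = (9, 7) ✓
Bin=411: 4 rows → {PartNo,Weight} = (6, 9), (6, 9), (6, 9), (6, 9) ✓
Bin=421: 1 row → {PartNo,Weight} = (1, 0) ✓
Bin=417: 1 row → {PartNo,Weight} = (4, 10) ✓
The only Bin value with inconsistent RHS is Bin=429.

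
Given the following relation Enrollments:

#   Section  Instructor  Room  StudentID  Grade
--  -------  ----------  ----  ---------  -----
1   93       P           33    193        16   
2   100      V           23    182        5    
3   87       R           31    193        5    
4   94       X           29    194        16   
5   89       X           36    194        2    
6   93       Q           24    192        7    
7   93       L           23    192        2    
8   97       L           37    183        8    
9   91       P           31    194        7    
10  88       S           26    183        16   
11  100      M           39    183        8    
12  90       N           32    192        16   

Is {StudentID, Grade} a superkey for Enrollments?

Rows 8 and 11 have the same {StudentID, Grade} value (StudentID=183, Grade=8) but are distinct tuples, so {StudentID, Grade} does not determine every attribute — not a superkey.

No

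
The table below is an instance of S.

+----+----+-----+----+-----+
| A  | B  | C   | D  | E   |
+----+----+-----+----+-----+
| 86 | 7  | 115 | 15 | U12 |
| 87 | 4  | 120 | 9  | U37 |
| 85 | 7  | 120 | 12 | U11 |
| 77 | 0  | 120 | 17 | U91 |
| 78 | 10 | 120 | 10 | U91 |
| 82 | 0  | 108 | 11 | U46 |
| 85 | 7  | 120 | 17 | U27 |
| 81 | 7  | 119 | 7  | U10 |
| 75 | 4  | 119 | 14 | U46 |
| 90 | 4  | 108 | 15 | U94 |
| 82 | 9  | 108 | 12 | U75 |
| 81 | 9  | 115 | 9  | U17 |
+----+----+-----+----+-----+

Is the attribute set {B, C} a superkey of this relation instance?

Two distinct rows share (B=7, C=120), so {B, C} does not determine every attribute — not a superkey.

No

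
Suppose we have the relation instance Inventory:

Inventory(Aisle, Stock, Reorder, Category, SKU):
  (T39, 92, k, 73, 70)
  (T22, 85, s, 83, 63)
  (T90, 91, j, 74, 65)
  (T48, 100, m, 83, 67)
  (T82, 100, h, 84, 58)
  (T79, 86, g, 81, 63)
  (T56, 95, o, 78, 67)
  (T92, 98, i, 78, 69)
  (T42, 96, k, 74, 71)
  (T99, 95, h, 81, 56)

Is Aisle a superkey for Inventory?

All 10 rows have distinct Aisle values, so Aisle → (all attributes) holds and Aisle is a superkey.

Yes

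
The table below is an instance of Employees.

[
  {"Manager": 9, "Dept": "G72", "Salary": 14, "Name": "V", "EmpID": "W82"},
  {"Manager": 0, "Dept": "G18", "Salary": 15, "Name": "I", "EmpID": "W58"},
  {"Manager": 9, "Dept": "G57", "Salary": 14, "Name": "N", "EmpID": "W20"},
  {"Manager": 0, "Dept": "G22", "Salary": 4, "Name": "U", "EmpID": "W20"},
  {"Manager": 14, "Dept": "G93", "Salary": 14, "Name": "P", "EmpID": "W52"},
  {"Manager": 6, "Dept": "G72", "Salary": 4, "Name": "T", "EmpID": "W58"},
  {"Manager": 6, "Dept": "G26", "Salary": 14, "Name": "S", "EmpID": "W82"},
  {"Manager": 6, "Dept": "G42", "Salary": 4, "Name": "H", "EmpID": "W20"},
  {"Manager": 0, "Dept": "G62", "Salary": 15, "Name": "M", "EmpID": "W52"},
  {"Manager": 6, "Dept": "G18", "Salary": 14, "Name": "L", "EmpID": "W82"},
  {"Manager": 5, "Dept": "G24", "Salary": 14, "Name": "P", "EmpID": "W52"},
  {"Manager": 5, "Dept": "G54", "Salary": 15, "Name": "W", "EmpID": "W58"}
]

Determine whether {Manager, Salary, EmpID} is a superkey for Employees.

No

Two distinct rows share (Manager=6, Salary=14, EmpID=W82), so {Manager, Salary, EmpID} does not determine every attribute — not a superkey.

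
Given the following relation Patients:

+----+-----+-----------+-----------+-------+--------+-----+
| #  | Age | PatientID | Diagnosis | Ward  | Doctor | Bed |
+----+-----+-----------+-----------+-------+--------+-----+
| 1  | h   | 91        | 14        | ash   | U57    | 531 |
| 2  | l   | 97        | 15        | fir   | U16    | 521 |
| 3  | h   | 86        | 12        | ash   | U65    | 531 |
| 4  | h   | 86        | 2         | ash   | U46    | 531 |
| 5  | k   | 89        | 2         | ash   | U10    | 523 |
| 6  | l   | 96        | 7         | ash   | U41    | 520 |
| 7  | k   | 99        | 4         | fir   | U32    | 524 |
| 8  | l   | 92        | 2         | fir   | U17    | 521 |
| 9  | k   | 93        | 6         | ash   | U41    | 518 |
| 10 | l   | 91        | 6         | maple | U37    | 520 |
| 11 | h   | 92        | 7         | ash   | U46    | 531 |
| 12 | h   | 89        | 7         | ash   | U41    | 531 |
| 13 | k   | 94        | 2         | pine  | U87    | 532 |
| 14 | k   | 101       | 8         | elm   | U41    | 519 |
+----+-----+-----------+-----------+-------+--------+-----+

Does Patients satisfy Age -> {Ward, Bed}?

Age=h: rows 1, 3, 4, 11, 12 → {Ward,Bed} = (ash, 531), (ash, 531), (ash, 531), (ash, 531), (ash, 531) ✓
Age=l: rows 2, 6, 8, 10 → {Ward,Bed} takes values {(fir, 521), (ash, 520), (maple, 520)} — violation
Age=k: rows 5, 7, 9, 13, 14 → {Ward,Bed} takes values {(ash, 523), (fir, 524), (ash, 518), (pine, 532), (elm, 519)} — violation
Two rows agree on Age but differ on {Ward, Bed}, so Age -> {Ward, Bed} does not hold.

No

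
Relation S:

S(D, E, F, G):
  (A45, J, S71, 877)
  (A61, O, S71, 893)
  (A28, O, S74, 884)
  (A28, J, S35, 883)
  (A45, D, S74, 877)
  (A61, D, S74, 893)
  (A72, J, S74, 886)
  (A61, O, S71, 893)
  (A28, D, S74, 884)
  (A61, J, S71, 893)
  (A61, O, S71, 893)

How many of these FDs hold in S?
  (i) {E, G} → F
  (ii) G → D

(i) {E, G} → F: every LHS value maps to a single RHS value — holds.
(ii) G → D: every LHS value maps to a single RHS value — holds.
2 of the 2 dependencies hold.

2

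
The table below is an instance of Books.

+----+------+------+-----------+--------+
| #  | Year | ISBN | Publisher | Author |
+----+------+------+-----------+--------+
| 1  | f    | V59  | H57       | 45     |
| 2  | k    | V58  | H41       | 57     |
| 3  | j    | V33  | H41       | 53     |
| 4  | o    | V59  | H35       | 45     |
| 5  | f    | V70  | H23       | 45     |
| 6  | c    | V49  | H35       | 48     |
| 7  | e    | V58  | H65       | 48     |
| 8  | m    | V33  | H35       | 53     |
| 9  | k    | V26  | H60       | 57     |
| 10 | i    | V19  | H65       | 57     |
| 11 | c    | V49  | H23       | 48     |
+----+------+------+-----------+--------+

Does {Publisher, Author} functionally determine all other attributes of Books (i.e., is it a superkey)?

All 11 rows have distinct {Publisher, Author} values, so {Publisher, Author} → (all attributes) holds and {Publisher, Author} is a superkey.

Yes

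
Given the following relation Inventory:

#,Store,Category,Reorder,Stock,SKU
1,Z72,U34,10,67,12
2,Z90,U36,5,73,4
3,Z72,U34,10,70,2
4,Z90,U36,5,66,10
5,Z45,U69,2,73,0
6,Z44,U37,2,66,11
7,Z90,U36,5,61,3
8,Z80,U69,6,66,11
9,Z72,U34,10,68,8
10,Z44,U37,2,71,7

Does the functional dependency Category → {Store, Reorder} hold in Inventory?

Category=U34: rows 1, 3, 9 → {Store,Reorder} = (Z72, 10), (Z72, 10), (Z72, 10) ✓
Category=U36: rows 2, 4, 7 → {Store,Reorder} = (Z90, 5), (Z90, 5), (Z90, 5) ✓
Category=U69: rows 5, 8 → {Store,Reorder} takes values {(Z45, 2), (Z80, 6)} — violation
Category=U37: rows 6, 10 → {Store,Reorder} = (Z44, 2), (Z44, 2) ✓
Two rows agree on Category but differ on {Store, Reorder}, so Category → {Store, Reorder} does not hold.

No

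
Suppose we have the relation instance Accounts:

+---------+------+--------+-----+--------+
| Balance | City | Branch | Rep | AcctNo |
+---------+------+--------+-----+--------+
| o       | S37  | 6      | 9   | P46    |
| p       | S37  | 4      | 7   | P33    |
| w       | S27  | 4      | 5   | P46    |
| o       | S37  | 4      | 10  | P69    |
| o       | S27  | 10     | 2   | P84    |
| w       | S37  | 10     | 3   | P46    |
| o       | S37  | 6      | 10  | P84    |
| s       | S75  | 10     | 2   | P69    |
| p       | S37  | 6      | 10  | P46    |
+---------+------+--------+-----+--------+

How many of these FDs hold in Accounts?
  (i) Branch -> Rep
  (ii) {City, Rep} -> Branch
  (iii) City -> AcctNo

0

(i) Branch -> Rep: Branch=6: 3 rows → Rep takes values {9, 10} — violation; Branch=4: 3 rows → Rep takes values {7, 5, 10} — violation; Branch=10: 3 rows → Rep takes values {2, 3} — violation — fails.
(ii) {City, Rep} -> Branch: (City=S37, Rep=10): 3 rows → Branch takes values {4, 6} — violation — fails.
(iii) City -> AcctNo: City=S37: 6 rows → AcctNo takes values {P46, P33, P69, P84} — violation; City=S27: 2 rows → AcctNo takes values {P46, P84} — violation — fails.
None of the 3 dependencies hold.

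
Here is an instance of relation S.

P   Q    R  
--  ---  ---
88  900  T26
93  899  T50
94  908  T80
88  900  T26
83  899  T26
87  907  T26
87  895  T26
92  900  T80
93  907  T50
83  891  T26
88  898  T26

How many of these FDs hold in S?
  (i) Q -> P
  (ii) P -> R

(i) Q -> P: Q=900: 3 rows → P takes values {88, 92} — violation; Q=899: 2 rows → P takes values {93, 83} — violation; Q=907: 2 rows → P takes values {87, 93} — violation — fails.
(ii) P -> R: every LHS value maps to a single RHS value — holds.
1 of the 2 dependencies holds.

1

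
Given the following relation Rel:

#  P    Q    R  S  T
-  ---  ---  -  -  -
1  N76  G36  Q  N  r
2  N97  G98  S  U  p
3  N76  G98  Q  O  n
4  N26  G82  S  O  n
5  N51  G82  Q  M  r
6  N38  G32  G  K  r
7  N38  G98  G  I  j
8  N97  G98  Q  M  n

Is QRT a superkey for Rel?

No

Rows 3 and 8 have the same QRT value (Q=G98, R=Q, T=n) but are distinct tuples, so QRT does not determine every attribute — not a superkey.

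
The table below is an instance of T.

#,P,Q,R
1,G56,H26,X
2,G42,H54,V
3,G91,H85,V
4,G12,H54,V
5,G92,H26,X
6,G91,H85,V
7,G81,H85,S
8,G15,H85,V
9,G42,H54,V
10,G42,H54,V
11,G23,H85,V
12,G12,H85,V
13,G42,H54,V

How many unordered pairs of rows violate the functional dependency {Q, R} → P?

(Q=H26, R=X): violating pairs (1,5) — 1 pair.
(Q=H54, R=V): violating pairs (2,4), (4,9), (4,10), (4,13) — 4 pairs.
(Q=H85, R=V): violating pairs (3,8), (3,11), (3,12), (6,8), (6,11), (6,12), (8,11), (8,12), (11,12) — 9 pairs.

14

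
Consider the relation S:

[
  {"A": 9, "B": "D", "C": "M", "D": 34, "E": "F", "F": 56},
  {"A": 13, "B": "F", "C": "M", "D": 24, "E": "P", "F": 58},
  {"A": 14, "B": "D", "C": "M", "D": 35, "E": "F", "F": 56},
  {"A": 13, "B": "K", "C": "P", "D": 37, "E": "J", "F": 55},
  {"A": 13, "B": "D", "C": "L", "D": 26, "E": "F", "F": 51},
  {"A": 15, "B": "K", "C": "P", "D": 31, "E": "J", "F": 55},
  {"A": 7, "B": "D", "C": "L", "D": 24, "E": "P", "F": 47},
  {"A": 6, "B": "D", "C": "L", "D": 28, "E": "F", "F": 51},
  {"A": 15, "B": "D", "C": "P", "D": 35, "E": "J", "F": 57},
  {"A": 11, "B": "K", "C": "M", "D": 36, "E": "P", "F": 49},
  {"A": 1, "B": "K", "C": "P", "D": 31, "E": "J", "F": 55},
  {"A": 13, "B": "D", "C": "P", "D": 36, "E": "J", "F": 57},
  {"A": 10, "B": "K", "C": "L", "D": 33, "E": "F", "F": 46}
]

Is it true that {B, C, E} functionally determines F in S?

Yes

(B=D, C=M, E=F): 2 rows → F = 56, 56 ✓
(B=F, C=M, E=P): 1 row → F = 58 ✓
(B=K, C=P, E=J): 3 rows → F = 55, 55, 55 ✓
(B=D, C=L, E=F): 2 rows → F = 51, 51 ✓
(B=D, C=L, E=P): 1 row → F = 47 ✓
(B=D, C=P, E=J): 2 rows → F = 57, 57 ✓
(B=K, C=M, E=P): 1 row → F = 49 ✓
(B=K, C=L, E=F): 1 row → F = 46 ✓
Every {B, C, E} value is associated with a single F value, so {B, C, E} → F holds.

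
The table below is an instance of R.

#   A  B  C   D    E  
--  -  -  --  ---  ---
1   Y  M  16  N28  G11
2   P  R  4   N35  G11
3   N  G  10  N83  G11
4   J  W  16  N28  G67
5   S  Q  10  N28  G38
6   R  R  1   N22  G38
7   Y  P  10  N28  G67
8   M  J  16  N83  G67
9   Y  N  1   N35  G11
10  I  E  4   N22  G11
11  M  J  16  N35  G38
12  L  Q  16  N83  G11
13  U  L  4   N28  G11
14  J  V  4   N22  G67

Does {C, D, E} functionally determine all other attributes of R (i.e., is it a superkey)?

Yes

All 14 rows have distinct {C, D, E} values, so {C, D, E} → (all attributes) holds and {C, D, E} is a superkey.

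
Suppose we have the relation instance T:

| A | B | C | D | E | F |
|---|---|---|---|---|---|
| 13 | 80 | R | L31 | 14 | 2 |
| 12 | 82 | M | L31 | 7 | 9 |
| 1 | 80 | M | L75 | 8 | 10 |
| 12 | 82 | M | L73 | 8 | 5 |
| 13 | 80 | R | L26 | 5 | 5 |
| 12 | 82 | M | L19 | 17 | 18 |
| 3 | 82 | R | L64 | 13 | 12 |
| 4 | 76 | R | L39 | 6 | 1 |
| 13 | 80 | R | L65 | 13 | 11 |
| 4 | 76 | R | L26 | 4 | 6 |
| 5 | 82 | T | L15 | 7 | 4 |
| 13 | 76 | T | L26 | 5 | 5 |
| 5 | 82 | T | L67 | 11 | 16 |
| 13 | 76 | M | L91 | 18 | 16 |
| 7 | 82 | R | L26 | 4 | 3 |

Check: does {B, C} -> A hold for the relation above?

No

(B=80, C=R): 3 rows → A = 13, 13, 13 ✓
(B=82, C=M): 3 rows → A = 12, 12, 12 ✓
(B=80, C=M): 1 row → A = 1 ✓
(B=82, C=R): 2 rows → A takes values {3, 7} — violation
(B=76, C=R): 2 rows → A = 4, 4 ✓
(B=82, C=T): 2 rows → A = 5, 5 ✓
(B=76, C=T): 1 row → A = 13 ✓
(B=76, C=M): 1 row → A = 13 ✓
Two rows agree on {B, C} but differ on A, so {B, C} -> A does not hold.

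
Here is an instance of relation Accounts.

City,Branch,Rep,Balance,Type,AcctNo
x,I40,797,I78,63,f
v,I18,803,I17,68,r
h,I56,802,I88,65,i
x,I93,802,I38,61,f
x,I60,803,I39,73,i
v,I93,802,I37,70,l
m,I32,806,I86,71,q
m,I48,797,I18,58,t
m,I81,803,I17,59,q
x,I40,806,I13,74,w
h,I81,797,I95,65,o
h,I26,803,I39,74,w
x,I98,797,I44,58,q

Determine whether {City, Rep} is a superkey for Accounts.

Two distinct rows share (City=x, Rep=797), so {City, Rep} does not determine every attribute — not a superkey.

No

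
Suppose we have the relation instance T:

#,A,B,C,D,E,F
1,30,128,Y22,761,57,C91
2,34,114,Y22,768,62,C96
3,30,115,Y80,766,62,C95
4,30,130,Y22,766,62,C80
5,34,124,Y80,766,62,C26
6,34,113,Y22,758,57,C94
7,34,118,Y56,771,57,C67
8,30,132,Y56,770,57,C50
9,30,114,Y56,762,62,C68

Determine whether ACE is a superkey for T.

All 9 rows have distinct ACE values, so ACE → (all attributes) holds and ACE is a superkey.

Yes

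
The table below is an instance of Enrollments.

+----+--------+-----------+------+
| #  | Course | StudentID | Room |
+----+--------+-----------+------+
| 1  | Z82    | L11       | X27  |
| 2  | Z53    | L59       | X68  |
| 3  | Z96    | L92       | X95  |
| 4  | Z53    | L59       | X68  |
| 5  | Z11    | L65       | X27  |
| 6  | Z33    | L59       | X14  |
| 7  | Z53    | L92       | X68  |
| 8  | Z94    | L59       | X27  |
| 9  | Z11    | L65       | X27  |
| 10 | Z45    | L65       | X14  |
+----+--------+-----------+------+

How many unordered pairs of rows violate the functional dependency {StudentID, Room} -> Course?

0

(StudentID=L59, Room=X68): all 2 rows agree on Course — 0 pairs.
(StudentID=L65, Room=X27): all 2 rows agree on Course — 0 pairs.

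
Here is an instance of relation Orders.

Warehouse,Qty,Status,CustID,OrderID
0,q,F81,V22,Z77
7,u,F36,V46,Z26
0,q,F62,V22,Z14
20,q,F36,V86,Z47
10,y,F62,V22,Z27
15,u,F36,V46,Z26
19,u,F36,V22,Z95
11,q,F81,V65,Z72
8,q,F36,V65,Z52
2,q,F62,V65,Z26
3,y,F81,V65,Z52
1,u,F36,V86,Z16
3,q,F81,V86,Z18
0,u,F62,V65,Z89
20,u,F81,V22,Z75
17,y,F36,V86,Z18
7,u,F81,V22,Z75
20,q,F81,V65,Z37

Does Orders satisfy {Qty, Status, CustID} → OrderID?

(Qty=q, Status=F81, CustID=V22): 1 row → OrderID = Z77 ✓
(Qty=u, Status=F36, CustID=V46): 2 rows → OrderID = Z26, Z26 ✓
(Qty=q, Status=F62, CustID=V22): 1 row → OrderID = Z14 ✓
(Qty=q, Status=F36, CustID=V86): 1 row → OrderID = Z47 ✓
(Qty=y, Status=F62, CustID=V22): 1 row → OrderID = Z27 ✓
(Qty=u, Status=F36, CustID=V22): 1 row → OrderID = Z95 ✓
(Qty=q, Status=F81, CustID=V65): 2 rows → OrderID takes values {Z72, Z37} — violation
(Qty=q, Status=F36, CustID=V65): 1 row → OrderID = Z52 ✓
(Qty=q, Status=F62, CustID=V65): 1 row → OrderID = Z26 ✓
(Qty=y, Status=F81, CustID=V65): 1 row → OrderID = Z52 ✓
(Qty=u, Status=F36, CustID=V86): 1 row → OrderID = Z16 ✓
(Qty=q, Status=F81, CustID=V86): 1 row → OrderID = Z18 ✓
(Qty=u, Status=F62, CustID=V65): 1 row → OrderID = Z89 ✓
(Qty=u, Status=F81, CustID=V22): 2 rows → OrderID = Z75, Z75 ✓
(Qty=y, Status=F36, CustID=V86): 1 row → OrderID = Z18 ✓
Two rows agree on {Qty, Status, CustID} but differ on OrderID, so {Qty, Status, CustID} → OrderID does not hold.

No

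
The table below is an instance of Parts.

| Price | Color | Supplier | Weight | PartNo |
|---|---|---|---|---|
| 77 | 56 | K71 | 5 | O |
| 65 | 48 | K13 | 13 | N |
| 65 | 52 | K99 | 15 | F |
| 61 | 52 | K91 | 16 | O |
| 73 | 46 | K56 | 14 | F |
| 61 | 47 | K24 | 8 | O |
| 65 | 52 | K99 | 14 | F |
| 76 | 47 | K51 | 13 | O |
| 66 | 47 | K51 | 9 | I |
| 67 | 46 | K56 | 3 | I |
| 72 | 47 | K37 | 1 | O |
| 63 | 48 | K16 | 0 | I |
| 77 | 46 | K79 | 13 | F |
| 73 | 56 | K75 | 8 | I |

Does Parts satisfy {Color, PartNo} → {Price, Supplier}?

No

(Color=56, PartNo=O): 1 row → {Price,Supplier} = (77, K71) ✓
(Color=48, PartNo=N): 1 row → {Price,Supplier} = (65, K13) ✓
(Color=52, PartNo=F): 2 rows → {Price,Supplier} = (65, K99), (65, K99) ✓
(Color=52, PartNo=O): 1 row → {Price,Supplier} = (61, K91) ✓
(Color=46, PartNo=F): 2 rows → {Price,Supplier} takes values {(73, K56), (77, K79)} — violation
(Color=47, PartNo=O): 3 rows → {Price,Supplier} takes values {(61, K24), (76, K51), (72, K37)} — violation
(Color=47, PartNo=I): 1 row → {Price,Supplier} = (66, K51) ✓
(Color=46, PartNo=I): 1 row → {Price,Supplier} = (67, K56) ✓
(Color=48, PartNo=I): 1 row → {Price,Supplier} = (63, K16) ✓
(Color=56, PartNo=I): 1 row → {Price,Supplier} = (73, K75) ✓
Two rows agree on {Color, PartNo} but differ on {Price, Supplier}, so {Color, PartNo} → {Price, Supplier} does not hold.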